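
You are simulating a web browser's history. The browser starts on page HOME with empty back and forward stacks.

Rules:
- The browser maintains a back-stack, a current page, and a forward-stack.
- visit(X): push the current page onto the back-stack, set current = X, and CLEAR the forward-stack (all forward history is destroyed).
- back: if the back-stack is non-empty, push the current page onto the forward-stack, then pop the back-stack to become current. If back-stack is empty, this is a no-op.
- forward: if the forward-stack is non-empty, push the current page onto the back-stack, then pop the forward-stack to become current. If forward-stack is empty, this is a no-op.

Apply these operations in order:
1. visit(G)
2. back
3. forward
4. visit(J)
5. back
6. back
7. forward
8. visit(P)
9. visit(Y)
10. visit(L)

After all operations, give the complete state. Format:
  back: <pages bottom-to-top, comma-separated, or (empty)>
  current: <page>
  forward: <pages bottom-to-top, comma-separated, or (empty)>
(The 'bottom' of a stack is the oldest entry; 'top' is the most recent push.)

After 1 (visit(G)): cur=G back=1 fwd=0
After 2 (back): cur=HOME back=0 fwd=1
After 3 (forward): cur=G back=1 fwd=0
After 4 (visit(J)): cur=J back=2 fwd=0
After 5 (back): cur=G back=1 fwd=1
After 6 (back): cur=HOME back=0 fwd=2
After 7 (forward): cur=G back=1 fwd=1
After 8 (visit(P)): cur=P back=2 fwd=0
After 9 (visit(Y)): cur=Y back=3 fwd=0
After 10 (visit(L)): cur=L back=4 fwd=0

Answer: back: HOME,G,P,Y
current: L
forward: (empty)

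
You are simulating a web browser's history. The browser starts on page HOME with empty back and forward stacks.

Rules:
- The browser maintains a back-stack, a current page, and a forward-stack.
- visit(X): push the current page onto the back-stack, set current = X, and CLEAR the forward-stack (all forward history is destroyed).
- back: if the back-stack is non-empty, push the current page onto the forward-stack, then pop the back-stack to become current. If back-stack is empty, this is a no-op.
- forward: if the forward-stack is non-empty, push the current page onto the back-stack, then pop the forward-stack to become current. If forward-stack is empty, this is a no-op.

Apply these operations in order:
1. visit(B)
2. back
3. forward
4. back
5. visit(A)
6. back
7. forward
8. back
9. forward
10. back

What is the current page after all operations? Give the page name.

After 1 (visit(B)): cur=B back=1 fwd=0
After 2 (back): cur=HOME back=0 fwd=1
After 3 (forward): cur=B back=1 fwd=0
After 4 (back): cur=HOME back=0 fwd=1
After 5 (visit(A)): cur=A back=1 fwd=0
After 6 (back): cur=HOME back=0 fwd=1
After 7 (forward): cur=A back=1 fwd=0
After 8 (back): cur=HOME back=0 fwd=1
After 9 (forward): cur=A back=1 fwd=0
After 10 (back): cur=HOME back=0 fwd=1

Answer: HOME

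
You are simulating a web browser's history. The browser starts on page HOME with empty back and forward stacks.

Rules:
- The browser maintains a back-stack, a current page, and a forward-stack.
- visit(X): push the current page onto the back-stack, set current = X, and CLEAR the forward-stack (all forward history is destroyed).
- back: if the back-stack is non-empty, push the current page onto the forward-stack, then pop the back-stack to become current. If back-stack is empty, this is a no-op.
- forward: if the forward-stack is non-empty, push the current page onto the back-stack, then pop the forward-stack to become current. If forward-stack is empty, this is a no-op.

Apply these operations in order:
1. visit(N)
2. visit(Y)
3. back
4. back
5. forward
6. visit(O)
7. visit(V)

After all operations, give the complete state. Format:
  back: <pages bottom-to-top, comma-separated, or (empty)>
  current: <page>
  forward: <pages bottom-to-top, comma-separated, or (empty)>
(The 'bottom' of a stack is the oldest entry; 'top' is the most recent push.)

Answer: back: HOME,N,O
current: V
forward: (empty)

Derivation:
After 1 (visit(N)): cur=N back=1 fwd=0
After 2 (visit(Y)): cur=Y back=2 fwd=0
After 3 (back): cur=N back=1 fwd=1
After 4 (back): cur=HOME back=0 fwd=2
After 5 (forward): cur=N back=1 fwd=1
After 6 (visit(O)): cur=O back=2 fwd=0
After 7 (visit(V)): cur=V back=3 fwd=0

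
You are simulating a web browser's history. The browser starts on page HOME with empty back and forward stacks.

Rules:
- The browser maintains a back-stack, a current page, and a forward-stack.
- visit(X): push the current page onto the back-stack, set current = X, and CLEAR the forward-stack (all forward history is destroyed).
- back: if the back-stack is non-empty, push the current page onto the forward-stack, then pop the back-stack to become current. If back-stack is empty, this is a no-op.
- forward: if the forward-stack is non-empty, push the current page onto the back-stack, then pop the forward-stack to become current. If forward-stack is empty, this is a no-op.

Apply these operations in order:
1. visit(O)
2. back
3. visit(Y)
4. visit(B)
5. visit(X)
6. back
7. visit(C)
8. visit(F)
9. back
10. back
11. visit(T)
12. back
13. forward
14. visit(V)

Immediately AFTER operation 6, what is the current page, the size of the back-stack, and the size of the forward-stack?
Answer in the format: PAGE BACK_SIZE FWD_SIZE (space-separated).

After 1 (visit(O)): cur=O back=1 fwd=0
After 2 (back): cur=HOME back=0 fwd=1
After 3 (visit(Y)): cur=Y back=1 fwd=0
After 4 (visit(B)): cur=B back=2 fwd=0
After 5 (visit(X)): cur=X back=3 fwd=0
After 6 (back): cur=B back=2 fwd=1

B 2 1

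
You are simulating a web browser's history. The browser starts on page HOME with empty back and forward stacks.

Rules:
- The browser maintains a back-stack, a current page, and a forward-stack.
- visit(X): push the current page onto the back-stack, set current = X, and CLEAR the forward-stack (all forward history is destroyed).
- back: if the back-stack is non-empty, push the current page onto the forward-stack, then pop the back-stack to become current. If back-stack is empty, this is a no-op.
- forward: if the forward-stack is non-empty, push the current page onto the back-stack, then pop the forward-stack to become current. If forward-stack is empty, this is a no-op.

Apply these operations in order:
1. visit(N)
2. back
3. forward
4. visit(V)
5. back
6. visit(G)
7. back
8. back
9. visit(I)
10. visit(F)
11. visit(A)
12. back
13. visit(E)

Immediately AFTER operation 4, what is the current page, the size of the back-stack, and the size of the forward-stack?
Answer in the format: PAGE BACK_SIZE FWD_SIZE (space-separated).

After 1 (visit(N)): cur=N back=1 fwd=0
After 2 (back): cur=HOME back=0 fwd=1
After 3 (forward): cur=N back=1 fwd=0
After 4 (visit(V)): cur=V back=2 fwd=0

V 2 0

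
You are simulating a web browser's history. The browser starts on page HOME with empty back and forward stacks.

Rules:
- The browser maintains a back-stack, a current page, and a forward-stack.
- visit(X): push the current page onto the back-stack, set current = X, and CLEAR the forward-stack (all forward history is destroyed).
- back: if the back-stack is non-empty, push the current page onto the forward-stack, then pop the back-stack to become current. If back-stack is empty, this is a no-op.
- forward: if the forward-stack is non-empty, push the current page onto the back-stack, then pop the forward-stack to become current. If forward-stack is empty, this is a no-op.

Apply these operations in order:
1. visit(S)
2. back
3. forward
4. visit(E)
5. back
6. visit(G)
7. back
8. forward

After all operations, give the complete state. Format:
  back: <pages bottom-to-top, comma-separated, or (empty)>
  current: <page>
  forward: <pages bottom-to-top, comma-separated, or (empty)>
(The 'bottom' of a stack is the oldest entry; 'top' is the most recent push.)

After 1 (visit(S)): cur=S back=1 fwd=0
After 2 (back): cur=HOME back=0 fwd=1
After 3 (forward): cur=S back=1 fwd=0
After 4 (visit(E)): cur=E back=2 fwd=0
After 5 (back): cur=S back=1 fwd=1
After 6 (visit(G)): cur=G back=2 fwd=0
After 7 (back): cur=S back=1 fwd=1
After 8 (forward): cur=G back=2 fwd=0

Answer: back: HOME,S
current: G
forward: (empty)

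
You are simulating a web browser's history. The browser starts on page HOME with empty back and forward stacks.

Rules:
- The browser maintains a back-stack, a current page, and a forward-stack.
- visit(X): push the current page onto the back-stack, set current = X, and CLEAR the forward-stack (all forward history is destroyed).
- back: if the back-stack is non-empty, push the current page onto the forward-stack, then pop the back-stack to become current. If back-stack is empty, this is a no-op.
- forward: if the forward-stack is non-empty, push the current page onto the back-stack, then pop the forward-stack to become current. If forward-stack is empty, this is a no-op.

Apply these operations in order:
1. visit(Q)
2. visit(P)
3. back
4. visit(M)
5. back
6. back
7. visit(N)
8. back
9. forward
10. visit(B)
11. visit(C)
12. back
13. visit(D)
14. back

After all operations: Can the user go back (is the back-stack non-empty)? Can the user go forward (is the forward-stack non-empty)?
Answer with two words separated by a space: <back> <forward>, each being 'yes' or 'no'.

After 1 (visit(Q)): cur=Q back=1 fwd=0
After 2 (visit(P)): cur=P back=2 fwd=0
After 3 (back): cur=Q back=1 fwd=1
After 4 (visit(M)): cur=M back=2 fwd=0
After 5 (back): cur=Q back=1 fwd=1
After 6 (back): cur=HOME back=0 fwd=2
After 7 (visit(N)): cur=N back=1 fwd=0
After 8 (back): cur=HOME back=0 fwd=1
After 9 (forward): cur=N back=1 fwd=0
After 10 (visit(B)): cur=B back=2 fwd=0
After 11 (visit(C)): cur=C back=3 fwd=0
After 12 (back): cur=B back=2 fwd=1
After 13 (visit(D)): cur=D back=3 fwd=0
After 14 (back): cur=B back=2 fwd=1

Answer: yes yes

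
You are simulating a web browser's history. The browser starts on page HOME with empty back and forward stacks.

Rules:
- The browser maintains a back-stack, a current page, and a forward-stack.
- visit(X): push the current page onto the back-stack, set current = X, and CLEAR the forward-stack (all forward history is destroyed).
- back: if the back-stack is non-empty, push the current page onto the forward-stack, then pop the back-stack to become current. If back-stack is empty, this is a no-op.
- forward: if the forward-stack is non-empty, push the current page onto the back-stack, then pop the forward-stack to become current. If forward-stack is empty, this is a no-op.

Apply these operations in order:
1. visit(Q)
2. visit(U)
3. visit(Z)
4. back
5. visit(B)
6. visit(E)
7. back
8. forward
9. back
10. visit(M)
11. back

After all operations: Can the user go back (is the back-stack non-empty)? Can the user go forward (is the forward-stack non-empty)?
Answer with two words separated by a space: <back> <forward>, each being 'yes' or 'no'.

After 1 (visit(Q)): cur=Q back=1 fwd=0
After 2 (visit(U)): cur=U back=2 fwd=0
After 3 (visit(Z)): cur=Z back=3 fwd=0
After 4 (back): cur=U back=2 fwd=1
After 5 (visit(B)): cur=B back=3 fwd=0
After 6 (visit(E)): cur=E back=4 fwd=0
After 7 (back): cur=B back=3 fwd=1
After 8 (forward): cur=E back=4 fwd=0
After 9 (back): cur=B back=3 fwd=1
After 10 (visit(M)): cur=M back=4 fwd=0
After 11 (back): cur=B back=3 fwd=1

Answer: yes yes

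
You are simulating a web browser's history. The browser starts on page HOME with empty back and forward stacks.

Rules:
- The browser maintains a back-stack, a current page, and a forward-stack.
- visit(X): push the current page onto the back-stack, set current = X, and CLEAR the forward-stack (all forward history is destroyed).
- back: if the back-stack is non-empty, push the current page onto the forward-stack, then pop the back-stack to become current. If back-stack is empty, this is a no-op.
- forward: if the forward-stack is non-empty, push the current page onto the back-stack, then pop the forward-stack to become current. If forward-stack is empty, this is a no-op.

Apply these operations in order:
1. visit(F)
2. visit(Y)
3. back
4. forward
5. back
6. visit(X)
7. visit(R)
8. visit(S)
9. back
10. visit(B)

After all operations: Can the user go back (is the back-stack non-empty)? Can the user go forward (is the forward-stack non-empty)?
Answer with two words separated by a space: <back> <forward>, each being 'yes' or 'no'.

Answer: yes no

Derivation:
After 1 (visit(F)): cur=F back=1 fwd=0
After 2 (visit(Y)): cur=Y back=2 fwd=0
After 3 (back): cur=F back=1 fwd=1
After 4 (forward): cur=Y back=2 fwd=0
After 5 (back): cur=F back=1 fwd=1
After 6 (visit(X)): cur=X back=2 fwd=0
After 7 (visit(R)): cur=R back=3 fwd=0
After 8 (visit(S)): cur=S back=4 fwd=0
After 9 (back): cur=R back=3 fwd=1
After 10 (visit(B)): cur=B back=4 fwd=0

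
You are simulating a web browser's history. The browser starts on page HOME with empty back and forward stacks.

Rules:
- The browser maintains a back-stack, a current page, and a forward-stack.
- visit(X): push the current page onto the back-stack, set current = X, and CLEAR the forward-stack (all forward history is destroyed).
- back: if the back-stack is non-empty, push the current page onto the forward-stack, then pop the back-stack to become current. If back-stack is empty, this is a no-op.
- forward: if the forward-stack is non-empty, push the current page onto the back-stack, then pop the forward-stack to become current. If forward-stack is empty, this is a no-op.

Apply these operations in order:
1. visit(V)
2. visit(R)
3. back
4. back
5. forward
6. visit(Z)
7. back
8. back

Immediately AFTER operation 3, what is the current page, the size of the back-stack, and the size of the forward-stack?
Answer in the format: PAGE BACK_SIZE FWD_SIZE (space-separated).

After 1 (visit(V)): cur=V back=1 fwd=0
After 2 (visit(R)): cur=R back=2 fwd=0
After 3 (back): cur=V back=1 fwd=1

V 1 1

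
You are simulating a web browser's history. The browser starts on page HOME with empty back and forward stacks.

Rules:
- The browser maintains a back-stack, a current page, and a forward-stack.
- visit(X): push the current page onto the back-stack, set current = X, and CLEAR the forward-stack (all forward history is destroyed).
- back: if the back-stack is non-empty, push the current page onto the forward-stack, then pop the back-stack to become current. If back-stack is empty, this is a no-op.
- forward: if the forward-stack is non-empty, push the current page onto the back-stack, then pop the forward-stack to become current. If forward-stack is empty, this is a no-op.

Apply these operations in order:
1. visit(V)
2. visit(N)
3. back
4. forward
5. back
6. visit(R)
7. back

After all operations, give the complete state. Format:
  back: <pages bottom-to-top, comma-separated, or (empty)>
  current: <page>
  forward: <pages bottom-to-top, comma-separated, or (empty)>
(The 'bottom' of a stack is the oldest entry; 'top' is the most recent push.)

Answer: back: HOME
current: V
forward: R

Derivation:
After 1 (visit(V)): cur=V back=1 fwd=0
After 2 (visit(N)): cur=N back=2 fwd=0
After 3 (back): cur=V back=1 fwd=1
After 4 (forward): cur=N back=2 fwd=0
After 5 (back): cur=V back=1 fwd=1
After 6 (visit(R)): cur=R back=2 fwd=0
After 7 (back): cur=V back=1 fwd=1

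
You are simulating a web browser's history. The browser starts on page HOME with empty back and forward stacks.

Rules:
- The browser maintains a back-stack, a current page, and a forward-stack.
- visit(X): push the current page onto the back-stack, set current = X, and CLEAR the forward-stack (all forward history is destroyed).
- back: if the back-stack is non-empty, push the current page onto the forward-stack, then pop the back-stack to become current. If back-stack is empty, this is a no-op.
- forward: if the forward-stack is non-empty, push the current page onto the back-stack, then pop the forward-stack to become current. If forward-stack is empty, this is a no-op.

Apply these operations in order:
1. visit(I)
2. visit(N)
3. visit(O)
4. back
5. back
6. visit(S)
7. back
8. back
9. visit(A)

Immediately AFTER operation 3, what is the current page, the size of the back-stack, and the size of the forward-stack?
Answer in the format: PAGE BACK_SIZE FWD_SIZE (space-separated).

After 1 (visit(I)): cur=I back=1 fwd=0
After 2 (visit(N)): cur=N back=2 fwd=0
After 3 (visit(O)): cur=O back=3 fwd=0

O 3 0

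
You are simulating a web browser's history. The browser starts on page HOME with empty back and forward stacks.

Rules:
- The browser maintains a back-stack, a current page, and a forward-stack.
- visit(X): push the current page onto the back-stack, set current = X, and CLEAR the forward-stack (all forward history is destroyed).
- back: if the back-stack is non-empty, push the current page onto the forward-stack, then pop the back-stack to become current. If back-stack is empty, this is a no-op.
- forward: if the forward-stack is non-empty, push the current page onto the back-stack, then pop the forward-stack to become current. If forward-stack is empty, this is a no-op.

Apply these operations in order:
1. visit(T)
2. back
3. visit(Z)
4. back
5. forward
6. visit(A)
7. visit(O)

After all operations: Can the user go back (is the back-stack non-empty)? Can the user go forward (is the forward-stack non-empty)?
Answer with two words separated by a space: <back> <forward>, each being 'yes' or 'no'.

After 1 (visit(T)): cur=T back=1 fwd=0
After 2 (back): cur=HOME back=0 fwd=1
After 3 (visit(Z)): cur=Z back=1 fwd=0
After 4 (back): cur=HOME back=0 fwd=1
After 5 (forward): cur=Z back=1 fwd=0
After 6 (visit(A)): cur=A back=2 fwd=0
After 7 (visit(O)): cur=O back=3 fwd=0

Answer: yes no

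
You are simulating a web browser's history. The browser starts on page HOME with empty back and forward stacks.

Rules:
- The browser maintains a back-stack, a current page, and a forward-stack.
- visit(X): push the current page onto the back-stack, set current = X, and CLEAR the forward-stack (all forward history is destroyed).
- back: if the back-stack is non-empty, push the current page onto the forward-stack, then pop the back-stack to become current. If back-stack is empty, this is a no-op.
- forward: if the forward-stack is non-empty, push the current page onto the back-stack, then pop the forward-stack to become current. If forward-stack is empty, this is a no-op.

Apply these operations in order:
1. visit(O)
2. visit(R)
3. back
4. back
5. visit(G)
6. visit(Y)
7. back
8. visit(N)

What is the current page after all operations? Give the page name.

After 1 (visit(O)): cur=O back=1 fwd=0
After 2 (visit(R)): cur=R back=2 fwd=0
After 3 (back): cur=O back=1 fwd=1
After 4 (back): cur=HOME back=0 fwd=2
After 5 (visit(G)): cur=G back=1 fwd=0
After 6 (visit(Y)): cur=Y back=2 fwd=0
After 7 (back): cur=G back=1 fwd=1
After 8 (visit(N)): cur=N back=2 fwd=0

Answer: N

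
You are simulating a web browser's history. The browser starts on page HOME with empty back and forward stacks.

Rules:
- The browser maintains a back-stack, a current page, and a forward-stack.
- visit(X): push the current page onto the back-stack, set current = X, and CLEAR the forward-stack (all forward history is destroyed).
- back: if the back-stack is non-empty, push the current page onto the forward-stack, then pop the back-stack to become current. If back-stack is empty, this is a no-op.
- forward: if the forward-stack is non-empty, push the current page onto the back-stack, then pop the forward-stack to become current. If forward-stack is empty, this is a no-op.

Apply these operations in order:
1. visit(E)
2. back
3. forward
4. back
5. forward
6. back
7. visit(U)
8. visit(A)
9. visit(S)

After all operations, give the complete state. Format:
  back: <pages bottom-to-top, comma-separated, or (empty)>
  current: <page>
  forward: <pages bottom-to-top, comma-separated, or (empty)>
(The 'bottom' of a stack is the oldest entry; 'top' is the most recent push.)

After 1 (visit(E)): cur=E back=1 fwd=0
After 2 (back): cur=HOME back=0 fwd=1
After 3 (forward): cur=E back=1 fwd=0
After 4 (back): cur=HOME back=0 fwd=1
After 5 (forward): cur=E back=1 fwd=0
After 6 (back): cur=HOME back=0 fwd=1
After 7 (visit(U)): cur=U back=1 fwd=0
After 8 (visit(A)): cur=A back=2 fwd=0
After 9 (visit(S)): cur=S back=3 fwd=0

Answer: back: HOME,U,A
current: S
forward: (empty)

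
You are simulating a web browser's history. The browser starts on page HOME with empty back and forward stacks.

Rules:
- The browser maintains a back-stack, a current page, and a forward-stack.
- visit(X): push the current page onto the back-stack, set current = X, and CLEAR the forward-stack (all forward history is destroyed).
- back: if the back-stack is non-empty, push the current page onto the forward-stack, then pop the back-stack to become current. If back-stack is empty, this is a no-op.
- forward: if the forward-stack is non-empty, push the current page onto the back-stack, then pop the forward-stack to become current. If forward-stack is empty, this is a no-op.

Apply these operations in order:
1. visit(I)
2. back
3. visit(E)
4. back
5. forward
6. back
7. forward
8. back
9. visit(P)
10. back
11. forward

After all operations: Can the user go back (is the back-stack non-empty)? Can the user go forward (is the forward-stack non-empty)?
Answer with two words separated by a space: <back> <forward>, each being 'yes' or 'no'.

Answer: yes no

Derivation:
After 1 (visit(I)): cur=I back=1 fwd=0
After 2 (back): cur=HOME back=0 fwd=1
After 3 (visit(E)): cur=E back=1 fwd=0
After 4 (back): cur=HOME back=0 fwd=1
After 5 (forward): cur=E back=1 fwd=0
After 6 (back): cur=HOME back=0 fwd=1
After 7 (forward): cur=E back=1 fwd=0
After 8 (back): cur=HOME back=0 fwd=1
After 9 (visit(P)): cur=P back=1 fwd=0
After 10 (back): cur=HOME back=0 fwd=1
After 11 (forward): cur=P back=1 fwd=0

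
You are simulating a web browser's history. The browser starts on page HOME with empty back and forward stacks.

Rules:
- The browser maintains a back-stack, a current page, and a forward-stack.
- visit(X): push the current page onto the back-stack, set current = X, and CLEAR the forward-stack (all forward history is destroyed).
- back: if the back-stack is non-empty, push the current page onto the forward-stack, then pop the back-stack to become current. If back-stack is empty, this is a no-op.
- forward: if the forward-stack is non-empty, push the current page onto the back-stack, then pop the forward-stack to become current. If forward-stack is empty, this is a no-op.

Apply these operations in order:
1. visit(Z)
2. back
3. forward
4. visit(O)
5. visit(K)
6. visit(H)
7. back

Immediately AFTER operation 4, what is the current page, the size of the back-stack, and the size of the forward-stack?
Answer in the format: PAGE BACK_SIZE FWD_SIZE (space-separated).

After 1 (visit(Z)): cur=Z back=1 fwd=0
After 2 (back): cur=HOME back=0 fwd=1
After 3 (forward): cur=Z back=1 fwd=0
After 4 (visit(O)): cur=O back=2 fwd=0

O 2 0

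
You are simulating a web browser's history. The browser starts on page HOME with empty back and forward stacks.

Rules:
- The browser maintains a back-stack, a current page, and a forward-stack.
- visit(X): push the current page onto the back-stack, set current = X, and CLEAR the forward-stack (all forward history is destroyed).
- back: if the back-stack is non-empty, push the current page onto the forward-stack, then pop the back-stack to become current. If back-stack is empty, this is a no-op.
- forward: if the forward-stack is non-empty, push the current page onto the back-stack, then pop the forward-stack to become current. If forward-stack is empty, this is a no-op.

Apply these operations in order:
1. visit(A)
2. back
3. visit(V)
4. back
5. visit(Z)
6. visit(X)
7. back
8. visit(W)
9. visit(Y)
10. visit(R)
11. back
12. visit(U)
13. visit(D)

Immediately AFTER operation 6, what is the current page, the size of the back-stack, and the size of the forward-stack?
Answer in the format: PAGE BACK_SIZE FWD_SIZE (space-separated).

After 1 (visit(A)): cur=A back=1 fwd=0
After 2 (back): cur=HOME back=0 fwd=1
After 3 (visit(V)): cur=V back=1 fwd=0
After 4 (back): cur=HOME back=0 fwd=1
After 5 (visit(Z)): cur=Z back=1 fwd=0
After 6 (visit(X)): cur=X back=2 fwd=0

X 2 0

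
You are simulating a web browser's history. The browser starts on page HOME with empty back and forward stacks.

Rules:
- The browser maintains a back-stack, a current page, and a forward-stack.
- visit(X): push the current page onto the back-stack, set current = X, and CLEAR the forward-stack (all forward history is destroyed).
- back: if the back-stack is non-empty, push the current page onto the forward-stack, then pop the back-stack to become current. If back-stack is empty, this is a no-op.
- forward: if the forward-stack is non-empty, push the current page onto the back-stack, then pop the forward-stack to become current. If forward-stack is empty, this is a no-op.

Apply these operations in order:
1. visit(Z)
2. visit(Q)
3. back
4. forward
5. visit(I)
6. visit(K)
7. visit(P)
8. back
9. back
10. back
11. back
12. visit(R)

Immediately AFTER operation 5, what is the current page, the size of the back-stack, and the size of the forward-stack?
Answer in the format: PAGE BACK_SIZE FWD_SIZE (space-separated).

After 1 (visit(Z)): cur=Z back=1 fwd=0
After 2 (visit(Q)): cur=Q back=2 fwd=0
After 3 (back): cur=Z back=1 fwd=1
After 4 (forward): cur=Q back=2 fwd=0
After 5 (visit(I)): cur=I back=3 fwd=0

I 3 0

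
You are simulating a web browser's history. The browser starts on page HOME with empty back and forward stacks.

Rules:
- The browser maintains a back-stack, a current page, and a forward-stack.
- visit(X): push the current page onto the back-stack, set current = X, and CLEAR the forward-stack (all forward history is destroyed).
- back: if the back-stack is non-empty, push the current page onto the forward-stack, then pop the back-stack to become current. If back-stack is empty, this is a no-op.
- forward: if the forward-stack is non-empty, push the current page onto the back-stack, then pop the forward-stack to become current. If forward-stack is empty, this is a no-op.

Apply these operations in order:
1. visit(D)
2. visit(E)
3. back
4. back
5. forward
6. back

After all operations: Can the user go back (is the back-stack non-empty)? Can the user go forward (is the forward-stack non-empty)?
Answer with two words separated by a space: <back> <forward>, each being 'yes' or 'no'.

Answer: no yes

Derivation:
After 1 (visit(D)): cur=D back=1 fwd=0
After 2 (visit(E)): cur=E back=2 fwd=0
After 3 (back): cur=D back=1 fwd=1
After 4 (back): cur=HOME back=0 fwd=2
After 5 (forward): cur=D back=1 fwd=1
After 6 (back): cur=HOME back=0 fwd=2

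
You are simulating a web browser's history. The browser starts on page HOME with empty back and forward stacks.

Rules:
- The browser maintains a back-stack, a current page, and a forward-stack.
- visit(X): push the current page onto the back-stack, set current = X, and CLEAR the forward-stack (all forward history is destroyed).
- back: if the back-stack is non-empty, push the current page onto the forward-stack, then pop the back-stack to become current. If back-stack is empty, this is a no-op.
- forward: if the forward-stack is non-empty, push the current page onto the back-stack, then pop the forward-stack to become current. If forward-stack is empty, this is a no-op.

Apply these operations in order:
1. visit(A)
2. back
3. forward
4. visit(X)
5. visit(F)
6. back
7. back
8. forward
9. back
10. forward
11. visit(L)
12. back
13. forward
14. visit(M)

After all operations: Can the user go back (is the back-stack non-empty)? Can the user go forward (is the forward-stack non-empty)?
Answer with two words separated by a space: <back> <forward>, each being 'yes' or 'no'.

After 1 (visit(A)): cur=A back=1 fwd=0
After 2 (back): cur=HOME back=0 fwd=1
After 3 (forward): cur=A back=1 fwd=0
After 4 (visit(X)): cur=X back=2 fwd=0
After 5 (visit(F)): cur=F back=3 fwd=0
After 6 (back): cur=X back=2 fwd=1
After 7 (back): cur=A back=1 fwd=2
After 8 (forward): cur=X back=2 fwd=1
After 9 (back): cur=A back=1 fwd=2
After 10 (forward): cur=X back=2 fwd=1
After 11 (visit(L)): cur=L back=3 fwd=0
After 12 (back): cur=X back=2 fwd=1
After 13 (forward): cur=L back=3 fwd=0
After 14 (visit(M)): cur=M back=4 fwd=0

Answer: yes no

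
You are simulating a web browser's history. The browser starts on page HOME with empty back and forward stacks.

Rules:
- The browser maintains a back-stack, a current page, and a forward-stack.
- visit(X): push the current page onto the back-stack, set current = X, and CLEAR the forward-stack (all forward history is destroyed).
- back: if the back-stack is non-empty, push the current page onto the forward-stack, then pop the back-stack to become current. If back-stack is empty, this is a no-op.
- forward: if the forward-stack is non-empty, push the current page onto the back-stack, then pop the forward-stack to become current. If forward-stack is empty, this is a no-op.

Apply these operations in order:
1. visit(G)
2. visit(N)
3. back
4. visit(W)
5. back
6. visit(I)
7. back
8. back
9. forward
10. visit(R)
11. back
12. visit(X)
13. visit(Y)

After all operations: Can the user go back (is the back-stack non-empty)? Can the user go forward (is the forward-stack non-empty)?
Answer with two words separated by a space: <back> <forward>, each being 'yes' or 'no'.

After 1 (visit(G)): cur=G back=1 fwd=0
After 2 (visit(N)): cur=N back=2 fwd=0
After 3 (back): cur=G back=1 fwd=1
After 4 (visit(W)): cur=W back=2 fwd=0
After 5 (back): cur=G back=1 fwd=1
After 6 (visit(I)): cur=I back=2 fwd=0
After 7 (back): cur=G back=1 fwd=1
After 8 (back): cur=HOME back=0 fwd=2
After 9 (forward): cur=G back=1 fwd=1
After 10 (visit(R)): cur=R back=2 fwd=0
After 11 (back): cur=G back=1 fwd=1
After 12 (visit(X)): cur=X back=2 fwd=0
After 13 (visit(Y)): cur=Y back=3 fwd=0

Answer: yes no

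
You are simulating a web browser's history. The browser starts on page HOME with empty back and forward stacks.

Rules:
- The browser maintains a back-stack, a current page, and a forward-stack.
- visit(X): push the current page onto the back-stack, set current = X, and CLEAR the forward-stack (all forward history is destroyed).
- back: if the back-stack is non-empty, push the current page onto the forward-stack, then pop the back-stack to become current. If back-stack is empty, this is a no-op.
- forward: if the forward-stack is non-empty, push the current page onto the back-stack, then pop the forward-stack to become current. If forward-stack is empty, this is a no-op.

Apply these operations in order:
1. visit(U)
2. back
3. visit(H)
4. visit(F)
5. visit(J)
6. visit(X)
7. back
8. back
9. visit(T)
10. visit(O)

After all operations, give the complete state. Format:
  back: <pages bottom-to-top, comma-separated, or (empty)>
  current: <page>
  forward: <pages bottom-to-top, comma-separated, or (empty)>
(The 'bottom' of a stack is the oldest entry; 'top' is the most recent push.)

Answer: back: HOME,H,F,T
current: O
forward: (empty)

Derivation:
After 1 (visit(U)): cur=U back=1 fwd=0
After 2 (back): cur=HOME back=0 fwd=1
After 3 (visit(H)): cur=H back=1 fwd=0
After 4 (visit(F)): cur=F back=2 fwd=0
After 5 (visit(J)): cur=J back=3 fwd=0
After 6 (visit(X)): cur=X back=4 fwd=0
After 7 (back): cur=J back=3 fwd=1
After 8 (back): cur=F back=2 fwd=2
After 9 (visit(T)): cur=T back=3 fwd=0
After 10 (visit(O)): cur=O back=4 fwd=0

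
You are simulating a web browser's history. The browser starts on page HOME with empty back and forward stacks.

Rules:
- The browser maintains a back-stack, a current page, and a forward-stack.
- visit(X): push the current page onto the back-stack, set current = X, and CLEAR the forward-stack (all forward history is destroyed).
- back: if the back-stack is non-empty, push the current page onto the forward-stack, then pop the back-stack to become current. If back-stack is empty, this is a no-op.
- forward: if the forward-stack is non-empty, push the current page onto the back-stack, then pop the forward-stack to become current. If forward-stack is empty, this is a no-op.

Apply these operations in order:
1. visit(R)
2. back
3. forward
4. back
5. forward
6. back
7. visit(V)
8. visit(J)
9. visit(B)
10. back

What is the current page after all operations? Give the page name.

After 1 (visit(R)): cur=R back=1 fwd=0
After 2 (back): cur=HOME back=0 fwd=1
After 3 (forward): cur=R back=1 fwd=0
After 4 (back): cur=HOME back=0 fwd=1
After 5 (forward): cur=R back=1 fwd=0
After 6 (back): cur=HOME back=0 fwd=1
After 7 (visit(V)): cur=V back=1 fwd=0
After 8 (visit(J)): cur=J back=2 fwd=0
After 9 (visit(B)): cur=B back=3 fwd=0
After 10 (back): cur=J back=2 fwd=1

Answer: J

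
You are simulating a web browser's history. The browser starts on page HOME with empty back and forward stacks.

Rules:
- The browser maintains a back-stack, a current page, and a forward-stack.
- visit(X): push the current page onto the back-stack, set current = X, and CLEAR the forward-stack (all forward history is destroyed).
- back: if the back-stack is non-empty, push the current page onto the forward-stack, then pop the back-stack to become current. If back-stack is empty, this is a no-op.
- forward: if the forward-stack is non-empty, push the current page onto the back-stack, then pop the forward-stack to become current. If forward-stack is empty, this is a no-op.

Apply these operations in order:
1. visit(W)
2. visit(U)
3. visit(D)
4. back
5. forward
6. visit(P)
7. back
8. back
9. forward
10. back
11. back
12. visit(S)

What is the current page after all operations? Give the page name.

Answer: S

Derivation:
After 1 (visit(W)): cur=W back=1 fwd=0
After 2 (visit(U)): cur=U back=2 fwd=0
After 3 (visit(D)): cur=D back=3 fwd=0
After 4 (back): cur=U back=2 fwd=1
After 5 (forward): cur=D back=3 fwd=0
After 6 (visit(P)): cur=P back=4 fwd=0
After 7 (back): cur=D back=3 fwd=1
After 8 (back): cur=U back=2 fwd=2
After 9 (forward): cur=D back=3 fwd=1
After 10 (back): cur=U back=2 fwd=2
After 11 (back): cur=W back=1 fwd=3
After 12 (visit(S)): cur=S back=2 fwd=0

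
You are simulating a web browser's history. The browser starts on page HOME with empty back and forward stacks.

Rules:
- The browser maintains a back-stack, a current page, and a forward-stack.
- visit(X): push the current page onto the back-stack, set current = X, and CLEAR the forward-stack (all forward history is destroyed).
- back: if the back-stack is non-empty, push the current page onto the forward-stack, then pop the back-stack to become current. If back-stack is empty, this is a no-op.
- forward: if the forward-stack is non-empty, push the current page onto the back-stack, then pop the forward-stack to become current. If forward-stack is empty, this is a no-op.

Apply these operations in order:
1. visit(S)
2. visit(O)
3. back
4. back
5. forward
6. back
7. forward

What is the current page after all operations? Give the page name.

Answer: S

Derivation:
After 1 (visit(S)): cur=S back=1 fwd=0
After 2 (visit(O)): cur=O back=2 fwd=0
After 3 (back): cur=S back=1 fwd=1
After 4 (back): cur=HOME back=0 fwd=2
After 5 (forward): cur=S back=1 fwd=1
After 6 (back): cur=HOME back=0 fwd=2
After 7 (forward): cur=S back=1 fwd=1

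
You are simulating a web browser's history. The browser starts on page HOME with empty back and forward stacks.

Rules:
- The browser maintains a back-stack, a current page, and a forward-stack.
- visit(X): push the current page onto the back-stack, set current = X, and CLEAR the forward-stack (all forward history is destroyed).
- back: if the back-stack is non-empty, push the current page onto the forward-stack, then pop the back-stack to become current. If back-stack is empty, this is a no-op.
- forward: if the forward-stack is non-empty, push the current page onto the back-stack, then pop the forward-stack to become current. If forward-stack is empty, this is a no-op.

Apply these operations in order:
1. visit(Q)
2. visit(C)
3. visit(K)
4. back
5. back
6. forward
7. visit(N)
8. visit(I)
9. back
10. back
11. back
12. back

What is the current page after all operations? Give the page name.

After 1 (visit(Q)): cur=Q back=1 fwd=0
After 2 (visit(C)): cur=C back=2 fwd=0
After 3 (visit(K)): cur=K back=3 fwd=0
After 4 (back): cur=C back=2 fwd=1
After 5 (back): cur=Q back=1 fwd=2
After 6 (forward): cur=C back=2 fwd=1
After 7 (visit(N)): cur=N back=3 fwd=0
After 8 (visit(I)): cur=I back=4 fwd=0
After 9 (back): cur=N back=3 fwd=1
After 10 (back): cur=C back=2 fwd=2
After 11 (back): cur=Q back=1 fwd=3
After 12 (back): cur=HOME back=0 fwd=4

Answer: HOME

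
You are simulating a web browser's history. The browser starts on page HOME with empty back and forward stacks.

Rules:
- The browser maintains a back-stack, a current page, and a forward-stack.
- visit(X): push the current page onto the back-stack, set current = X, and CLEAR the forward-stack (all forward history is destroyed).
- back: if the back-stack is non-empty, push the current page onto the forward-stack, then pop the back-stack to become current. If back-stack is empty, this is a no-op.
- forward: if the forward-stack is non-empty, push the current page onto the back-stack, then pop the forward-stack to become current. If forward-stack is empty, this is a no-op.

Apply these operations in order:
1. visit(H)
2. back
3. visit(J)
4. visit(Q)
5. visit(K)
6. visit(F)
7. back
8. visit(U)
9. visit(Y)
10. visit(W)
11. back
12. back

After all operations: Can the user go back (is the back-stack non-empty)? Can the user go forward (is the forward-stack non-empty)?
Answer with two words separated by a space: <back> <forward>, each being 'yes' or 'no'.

After 1 (visit(H)): cur=H back=1 fwd=0
After 2 (back): cur=HOME back=0 fwd=1
After 3 (visit(J)): cur=J back=1 fwd=0
After 4 (visit(Q)): cur=Q back=2 fwd=0
After 5 (visit(K)): cur=K back=3 fwd=0
After 6 (visit(F)): cur=F back=4 fwd=0
After 7 (back): cur=K back=3 fwd=1
After 8 (visit(U)): cur=U back=4 fwd=0
After 9 (visit(Y)): cur=Y back=5 fwd=0
After 10 (visit(W)): cur=W back=6 fwd=0
After 11 (back): cur=Y back=5 fwd=1
After 12 (back): cur=U back=4 fwd=2

Answer: yes yes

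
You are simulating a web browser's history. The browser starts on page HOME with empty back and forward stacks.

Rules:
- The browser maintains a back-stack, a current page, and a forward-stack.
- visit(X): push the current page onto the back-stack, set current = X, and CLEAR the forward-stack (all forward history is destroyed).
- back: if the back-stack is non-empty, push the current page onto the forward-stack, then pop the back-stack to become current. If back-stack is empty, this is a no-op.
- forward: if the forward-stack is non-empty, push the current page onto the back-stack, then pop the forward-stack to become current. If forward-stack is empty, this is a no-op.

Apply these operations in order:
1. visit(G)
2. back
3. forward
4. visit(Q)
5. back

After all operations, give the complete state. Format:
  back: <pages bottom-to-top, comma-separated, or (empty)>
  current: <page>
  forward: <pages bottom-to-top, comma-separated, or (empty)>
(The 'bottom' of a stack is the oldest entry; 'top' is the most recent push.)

Answer: back: HOME
current: G
forward: Q

Derivation:
After 1 (visit(G)): cur=G back=1 fwd=0
After 2 (back): cur=HOME back=0 fwd=1
After 3 (forward): cur=G back=1 fwd=0
After 4 (visit(Q)): cur=Q back=2 fwd=0
After 5 (back): cur=G back=1 fwd=1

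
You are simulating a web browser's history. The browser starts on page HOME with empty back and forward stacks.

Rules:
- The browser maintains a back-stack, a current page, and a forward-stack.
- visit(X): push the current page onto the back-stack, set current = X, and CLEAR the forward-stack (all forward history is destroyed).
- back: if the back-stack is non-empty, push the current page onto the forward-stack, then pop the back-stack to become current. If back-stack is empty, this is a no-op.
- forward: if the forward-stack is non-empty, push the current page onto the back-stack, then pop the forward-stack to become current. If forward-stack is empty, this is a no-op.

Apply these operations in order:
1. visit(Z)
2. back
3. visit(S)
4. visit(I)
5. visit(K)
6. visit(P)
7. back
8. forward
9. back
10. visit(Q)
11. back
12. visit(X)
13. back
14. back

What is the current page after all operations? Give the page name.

After 1 (visit(Z)): cur=Z back=1 fwd=0
After 2 (back): cur=HOME back=0 fwd=1
After 3 (visit(S)): cur=S back=1 fwd=0
After 4 (visit(I)): cur=I back=2 fwd=0
After 5 (visit(K)): cur=K back=3 fwd=0
After 6 (visit(P)): cur=P back=4 fwd=0
After 7 (back): cur=K back=3 fwd=1
After 8 (forward): cur=P back=4 fwd=0
After 9 (back): cur=K back=3 fwd=1
After 10 (visit(Q)): cur=Q back=4 fwd=0
After 11 (back): cur=K back=3 fwd=1
After 12 (visit(X)): cur=X back=4 fwd=0
After 13 (back): cur=K back=3 fwd=1
After 14 (back): cur=I back=2 fwd=2

Answer: I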